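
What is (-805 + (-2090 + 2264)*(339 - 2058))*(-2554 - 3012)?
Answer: 1669304626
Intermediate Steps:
(-805 + (-2090 + 2264)*(339 - 2058))*(-2554 - 3012) = (-805 + 174*(-1719))*(-5566) = (-805 - 299106)*(-5566) = -299911*(-5566) = 1669304626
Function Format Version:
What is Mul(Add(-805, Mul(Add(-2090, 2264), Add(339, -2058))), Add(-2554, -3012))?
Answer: 1669304626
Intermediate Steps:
Mul(Add(-805, Mul(Add(-2090, 2264), Add(339, -2058))), Add(-2554, -3012)) = Mul(Add(-805, Mul(174, -1719)), -5566) = Mul(Add(-805, -299106), -5566) = Mul(-299911, -5566) = 1669304626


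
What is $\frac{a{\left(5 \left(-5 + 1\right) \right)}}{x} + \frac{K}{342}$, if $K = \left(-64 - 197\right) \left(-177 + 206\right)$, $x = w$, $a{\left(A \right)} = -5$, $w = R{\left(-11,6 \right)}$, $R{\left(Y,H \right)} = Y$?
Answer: $- \frac{9061}{418} \approx -21.677$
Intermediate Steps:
$w = -11$
$x = -11$
$K = -7569$ ($K = \left(-261\right) 29 = -7569$)
$\frac{a{\left(5 \left(-5 + 1\right) \right)}}{x} + \frac{K}{342} = - \frac{5}{-11} - \frac{7569}{342} = \left(-5\right) \left(- \frac{1}{11}\right) - \frac{841}{38} = \frac{5}{11} - \frac{841}{38} = - \frac{9061}{418}$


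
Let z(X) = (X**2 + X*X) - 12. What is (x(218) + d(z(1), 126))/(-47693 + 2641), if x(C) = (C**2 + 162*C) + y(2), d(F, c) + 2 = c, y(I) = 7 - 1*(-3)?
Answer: -41487/22526 ≈ -1.8417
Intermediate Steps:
z(X) = -12 + 2*X**2 (z(X) = (X**2 + X**2) - 12 = 2*X**2 - 12 = -12 + 2*X**2)
y(I) = 10 (y(I) = 7 + 3 = 10)
d(F, c) = -2 + c
x(C) = 10 + C**2 + 162*C (x(C) = (C**2 + 162*C) + 10 = 10 + C**2 + 162*C)
(x(218) + d(z(1), 126))/(-47693 + 2641) = ((10 + 218**2 + 162*218) + (-2 + 126))/(-47693 + 2641) = ((10 + 47524 + 35316) + 124)/(-45052) = (82850 + 124)*(-1/45052) = 82974*(-1/45052) = -41487/22526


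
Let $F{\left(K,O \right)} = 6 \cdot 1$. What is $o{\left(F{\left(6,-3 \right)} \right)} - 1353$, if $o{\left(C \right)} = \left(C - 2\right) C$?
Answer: $-1329$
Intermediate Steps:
$F{\left(K,O \right)} = 6$
$o{\left(C \right)} = C \left(-2 + C\right)$ ($o{\left(C \right)} = \left(-2 + C\right) C = C \left(-2 + C\right)$)
$o{\left(F{\left(6,-3 \right)} \right)} - 1353 = 6 \left(-2 + 6\right) - 1353 = 6 \cdot 4 - 1353 = 24 - 1353 = -1329$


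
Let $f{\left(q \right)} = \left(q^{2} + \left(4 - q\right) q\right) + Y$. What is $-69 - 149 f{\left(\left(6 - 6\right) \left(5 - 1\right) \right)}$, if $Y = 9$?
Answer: $-1410$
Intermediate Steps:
$f{\left(q \right)} = 9 + q^{2} + q \left(4 - q\right)$ ($f{\left(q \right)} = \left(q^{2} + \left(4 - q\right) q\right) + 9 = \left(q^{2} + q \left(4 - q\right)\right) + 9 = 9 + q^{2} + q \left(4 - q\right)$)
$-69 - 149 f{\left(\left(6 - 6\right) \left(5 - 1\right) \right)} = -69 - 149 \left(9 + 4 \left(6 - 6\right) \left(5 - 1\right)\right) = -69 - 149 \left(9 + 4 \cdot 0 \cdot 4\right) = -69 - 149 \left(9 + 4 \cdot 0\right) = -69 - 149 \left(9 + 0\right) = -69 - 1341 = -1410$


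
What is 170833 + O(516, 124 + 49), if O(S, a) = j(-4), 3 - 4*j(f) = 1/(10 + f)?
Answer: 4100009/24 ≈ 1.7083e+5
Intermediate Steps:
j(f) = ¾ - 1/(4*(10 + f))
O(S, a) = 17/24 (O(S, a) = (29 + 3*(-4))/(4*(10 - 4)) = (¼)*(29 - 12)/6 = (¼)*(⅙)*17 = 17/24)
170833 + O(516, 124 + 49) = 170833 + 17/24 = 4100009/24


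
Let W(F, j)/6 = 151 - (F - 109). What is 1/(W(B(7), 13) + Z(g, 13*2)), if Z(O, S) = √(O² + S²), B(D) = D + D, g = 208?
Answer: 369/533659 - 13*√65/1067318 ≈ 0.00059325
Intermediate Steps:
B(D) = 2*D
W(F, j) = 1560 - 6*F (W(F, j) = 6*(151 - (F - 109)) = 6*(151 - (-109 + F)) = 6*(151 + (109 - F)) = 6*(260 - F) = 1560 - 6*F)
1/(W(B(7), 13) + Z(g, 13*2)) = 1/((1560 - 12*7) + √(208² + (13*2)²)) = 1/((1560 - 6*14) + √(43264 + 26²)) = 1/((1560 - 84) + √(43264 + 676)) = 1/(1476 + √43940) = 1/(1476 + 26*√65)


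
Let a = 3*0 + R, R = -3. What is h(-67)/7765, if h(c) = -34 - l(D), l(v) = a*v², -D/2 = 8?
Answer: 734/7765 ≈ 0.094527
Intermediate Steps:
D = -16 (D = -2*8 = -16)
a = -3 (a = 3*0 - 3 = 0 - 3 = -3)
l(v) = -3*v²
h(c) = 734 (h(c) = -34 - (-3)*(-16)² = -34 - (-3)*256 = -34 - 1*(-768) = -34 + 768 = 734)
h(-67)/7765 = 734/7765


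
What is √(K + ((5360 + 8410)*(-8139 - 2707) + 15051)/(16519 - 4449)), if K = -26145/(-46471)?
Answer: I*√3892345009853325595530/560904970 ≈ 111.23*I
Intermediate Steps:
K = 26145/46471 (K = -26145*(-1/46471) = 26145/46471 ≈ 0.56261)
√(K + ((5360 + 8410)*(-8139 - 2707) + 15051)/(16519 - 4449)) = √(26145/46471 + ((5360 + 8410)*(-8139 - 2707) + 15051)/(16519 - 4449)) = √(26145/46471 + (13770*(-10846) + 15051)/12070) = √(26145/46471 + (-149349420 + 15051)*(1/12070)) = √(26145/46471 - 149334369*1/12070) = √(26145/46471 - 149334369/12070) = √(-6939401891649/560904970) = I*√3892345009853325595530/560904970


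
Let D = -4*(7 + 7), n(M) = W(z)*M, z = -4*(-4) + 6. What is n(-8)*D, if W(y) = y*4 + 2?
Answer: 40320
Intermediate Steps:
z = 22 (z = 16 + 6 = 22)
W(y) = 2 + 4*y (W(y) = 4*y + 2 = 2 + 4*y)
n(M) = 90*M (n(M) = (2 + 4*22)*M = (2 + 88)*M = 90*M)
D = -56 (D = -4*14 = -56)
n(-8)*D = (90*(-8))*(-56) = -720*(-56) = 40320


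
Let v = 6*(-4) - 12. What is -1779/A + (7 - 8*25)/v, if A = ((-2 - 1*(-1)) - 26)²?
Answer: 2839/972 ≈ 2.9208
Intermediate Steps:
A = 729 (A = ((-2 + 1) - 26)² = (-1 - 26)² = (-27)² = 729)
v = -36 (v = -24 - 12 = -36)
-1779/A + (7 - 8*25)/v = -1779/729 + (7 - 8*25)/(-36) = -1779*1/729 + (7 - 200)*(-1/36) = -593/243 - 193*(-1/36) = -593/243 + 193/36 = 2839/972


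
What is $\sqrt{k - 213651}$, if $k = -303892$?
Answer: $i \sqrt{517543} \approx 719.4 i$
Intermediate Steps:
$\sqrt{k - 213651} = \sqrt{-303892 - 213651} = \sqrt{-517543} = i \sqrt{517543}$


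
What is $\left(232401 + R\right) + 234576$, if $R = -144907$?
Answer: $322070$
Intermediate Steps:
$\left(232401 + R\right) + 234576 = \left(232401 - 144907\right) + 234576 = 87494 + 234576 = 322070$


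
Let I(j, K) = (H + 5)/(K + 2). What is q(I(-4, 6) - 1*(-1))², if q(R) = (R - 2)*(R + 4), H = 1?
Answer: 529/256 ≈ 2.0664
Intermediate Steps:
I(j, K) = 6/(2 + K) (I(j, K) = (1 + 5)/(K + 2) = 6/(2 + K))
q(R) = (-2 + R)*(4 + R)
q(I(-4, 6) - 1*(-1))² = (-8 + (6/(2 + 6) - 1*(-1))² + 2*(6/(2 + 6) - 1*(-1)))² = (-8 + (6/8 + 1)² + 2*(6/8 + 1))² = (-8 + (6*(⅛) + 1)² + 2*(6*(⅛) + 1))² = (-8 + (¾ + 1)² + 2*(¾ + 1))² = (-8 + (7/4)² + 2*(7/4))² = (-8 + 49/16 + 7/2)² = (-23/16)² = 529/256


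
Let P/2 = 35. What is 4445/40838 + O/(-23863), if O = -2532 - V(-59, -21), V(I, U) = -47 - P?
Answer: 4177445/19888106 ≈ 0.21005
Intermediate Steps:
P = 70 (P = 2*35 = 70)
V(I, U) = -117 (V(I, U) = -47 - 1*70 = -47 - 70 = -117)
O = -2415 (O = -2532 - 1*(-117) = -2532 + 117 = -2415)
4445/40838 + O/(-23863) = 4445/40838 - 2415/(-23863) = 4445*(1/40838) - 2415*(-1/23863) = 635/5834 + 345/3409 = 4177445/19888106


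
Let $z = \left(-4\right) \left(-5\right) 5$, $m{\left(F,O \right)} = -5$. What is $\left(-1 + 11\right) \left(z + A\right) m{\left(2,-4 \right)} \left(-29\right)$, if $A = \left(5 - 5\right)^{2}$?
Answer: $145000$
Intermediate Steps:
$z = 100$ ($z = 20 \cdot 5 = 100$)
$A = 0$ ($A = 0^{2} = 0$)
$\left(-1 + 11\right) \left(z + A\right) m{\left(2,-4 \right)} \left(-29\right) = \left(-1 + 11\right) \left(100 + 0\right) \left(-5\right) \left(-29\right) = 10 \cdot 100 \left(-5\right) \left(-29\right) = 1000 \left(-5\right) \left(-29\right) = \left(-5000\right) \left(-29\right) = 145000$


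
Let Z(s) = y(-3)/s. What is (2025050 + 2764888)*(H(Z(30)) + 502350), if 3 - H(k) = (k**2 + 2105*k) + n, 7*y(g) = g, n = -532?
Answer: 5901883425555681/2450 ≈ 2.4089e+12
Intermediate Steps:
y(g) = g/7
Z(s) = -3/(7*s) (Z(s) = ((1/7)*(-3))/s = -3/(7*s))
H(k) = 535 - k**2 - 2105*k (H(k) = 3 - ((k**2 + 2105*k) - 532) = 3 - (-532 + k**2 + 2105*k) = 3 + (532 - k**2 - 2105*k) = 535 - k**2 - 2105*k)
(2025050 + 2764888)*(H(Z(30)) + 502350) = (2025050 + 2764888)*((535 - (-3/7/30)**2 - (-6315)/(7*30)) + 502350) = 4789938*((535 - (-3/7*1/30)**2 - (-6315)/(7*30)) + 502350) = 4789938*((535 - (-1/70)**2 - 2105*(-1/70)) + 502350) = 4789938*((535 - 1*1/4900 + 421/14) + 502350) = 4789938*((535 - 1/4900 + 421/14) + 502350) = 4789938*(2768849/4900 + 502350) = 4789938*(2464283849/4900) = 5901883425555681/2450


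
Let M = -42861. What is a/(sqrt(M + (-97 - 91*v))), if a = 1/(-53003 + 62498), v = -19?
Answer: -I*sqrt(509)/43496595 ≈ -5.1868e-7*I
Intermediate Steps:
a = 1/9495 ≈ 0.00010532
a/(sqrt(M + (-97 - 91*v))) = 1/(9495*(sqrt(-42861 + (-97 - 91*(-19))))) = 1/(9495*(sqrt(-42861 + (-97 + 1729)))) = 1/(9495*(sqrt(-42861 + 1632))) = 1/(9495*(sqrt(-41229))) = 1/(9495*((9*I*sqrt(509)))) = (-I*sqrt(509)/4581)/9495 = -I*sqrt(509)/43496595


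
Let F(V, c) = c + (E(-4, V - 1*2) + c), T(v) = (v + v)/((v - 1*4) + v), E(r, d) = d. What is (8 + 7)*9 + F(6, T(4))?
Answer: 143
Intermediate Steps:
T(v) = 2*v/(-4 + 2*v) (T(v) = (2*v)/((v - 4) + v) = (2*v)/((-4 + v) + v) = (2*v)/(-4 + 2*v) = 2*v/(-4 + 2*v))
F(V, c) = -2 + V + 2*c (F(V, c) = c + ((V - 1*2) + c) = c + ((V - 2) + c) = c + ((-2 + V) + c) = c + (-2 + V + c) = -2 + V + 2*c)
(8 + 7)*9 + F(6, T(4)) = (8 + 7)*9 + (-2 + 6 + 2*(4/(-2 + 4))) = 15*9 + (-2 + 6 + 2*(4/2)) = 135 + (-2 + 6 + 2*(4*(½))) = 135 + (-2 + 6 + 2*2) = 135 + (-2 + 6 + 4) = 135 + 8 = 143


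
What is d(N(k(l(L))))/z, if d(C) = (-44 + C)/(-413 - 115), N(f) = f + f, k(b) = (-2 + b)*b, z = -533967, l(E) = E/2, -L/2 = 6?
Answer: 13/70483644 ≈ 1.8444e-7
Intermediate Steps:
L = -12 (L = -2*6 = -12)
l(E) = E/2 (l(E) = E*(½) = E/2)
k(b) = b*(-2 + b)
N(f) = 2*f
d(C) = 1/12 - C/528 (d(C) = (-44 + C)/(-528) = (-44 + C)*(-1/528) = 1/12 - C/528)
d(N(k(l(L))))/z = (1/12 - ((½)*(-12))*(-2 + (½)*(-12))/264)/(-533967) = (1/12 - (-6*(-2 - 6))/264)*(-1/533967) = (1/12 - (-6*(-8))/264)*(-1/533967) = (1/12 - 48/264)*(-1/533967) = (1/12 - 1/528*96)*(-1/533967) = (1/12 - 2/11)*(-1/533967) = -13/132*(-1/533967) = 13/70483644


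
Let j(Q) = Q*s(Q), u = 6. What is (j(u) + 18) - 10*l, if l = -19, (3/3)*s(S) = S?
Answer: 244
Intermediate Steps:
s(S) = S
j(Q) = Q**2 (j(Q) = Q*Q = Q**2)
(j(u) + 18) - 10*l = (6**2 + 18) - 10*(-19) = (36 + 18) + 190 = 54 + 190 = 244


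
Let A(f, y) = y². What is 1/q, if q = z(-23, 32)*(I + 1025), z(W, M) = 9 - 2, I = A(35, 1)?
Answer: 1/7182 ≈ 0.00013924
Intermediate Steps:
I = 1 (I = 1² = 1)
z(W, M) = 7
q = 7182 (q = 7*(1 + 1025) = 7*1026 = 7182)
1/q = 1/7182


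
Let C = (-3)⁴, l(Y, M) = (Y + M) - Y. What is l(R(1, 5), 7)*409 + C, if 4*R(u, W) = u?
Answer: 2944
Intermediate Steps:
R(u, W) = u/4
l(Y, M) = M (l(Y, M) = (M + Y) - Y = M)
C = 81
l(R(1, 5), 7)*409 + C = 7*409 + 81 = 2863 + 81 = 2944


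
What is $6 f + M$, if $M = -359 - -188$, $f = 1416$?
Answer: $8325$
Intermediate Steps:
$M = -171$ ($M = -359 + 188 = -171$)
$6 f + M = 6 \cdot 1416 - 171 = 8496 - 171 = 8325$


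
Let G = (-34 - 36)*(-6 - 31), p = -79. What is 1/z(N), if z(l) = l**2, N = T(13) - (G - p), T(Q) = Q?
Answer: 1/7054336 ≈ 1.4176e-7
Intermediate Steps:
G = 2590 (G = -70*(-37) = 2590)
N = -2656 (N = 13 - (2590 - 1*(-79)) = 13 - (2590 + 79) = 13 - 1*2669 = 13 - 2669 = -2656)
1/z(N) = 1/((-2656)**2) = 1/7054336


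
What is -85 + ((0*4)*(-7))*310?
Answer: -85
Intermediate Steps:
-85 + ((0*4)*(-7))*310 = -85 + (0*(-7))*310 = -85 + 0*310 = -85 + 0 = -85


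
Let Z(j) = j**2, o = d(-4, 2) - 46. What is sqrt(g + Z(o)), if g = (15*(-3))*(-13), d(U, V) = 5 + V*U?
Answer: sqrt(2986) ≈ 54.644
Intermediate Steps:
d(U, V) = 5 + U*V
g = 585 (g = -45*(-13) = 585)
o = -49 (o = (5 - 4*2) - 46 = (5 - 8) - 46 = -3 - 46 = -49)
sqrt(g + Z(o)) = sqrt(585 + (-49)**2) = sqrt(585 + 2401) = sqrt(2986)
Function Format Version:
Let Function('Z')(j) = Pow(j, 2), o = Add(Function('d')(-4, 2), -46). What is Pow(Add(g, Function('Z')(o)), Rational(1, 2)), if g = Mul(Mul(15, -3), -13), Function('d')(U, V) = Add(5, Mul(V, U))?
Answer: Pow(2986, Rational(1, 2)) ≈ 54.644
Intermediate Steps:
Function('d')(U, V) = Add(5, Mul(U, V))
g = 585 (g = Mul(-45, -13) = 585)
o = -49 (o = Add(Add(5, Mul(-4, 2)), -46) = Add(Add(5, -8), -46) = Add(-3, -46) = -49)
Pow(Add(g, Function('Z')(o)), Rational(1, 2)) = Pow(Add(585, Pow(-49, 2)), Rational(1, 2)) = Pow(Add(585, 2401), Rational(1, 2)) = Pow(2986, Rational(1, 2))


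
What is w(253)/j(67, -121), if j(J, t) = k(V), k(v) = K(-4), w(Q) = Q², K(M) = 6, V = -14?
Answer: 64009/6 ≈ 10668.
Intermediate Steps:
k(v) = 6
j(J, t) = 6
w(253)/j(67, -121) = 253²/6 = 64009*(⅙) = 64009/6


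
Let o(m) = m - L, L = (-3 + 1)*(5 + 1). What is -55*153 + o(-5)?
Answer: -8408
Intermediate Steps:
L = -12 (L = -2*6 = -12)
o(m) = 12 + m (o(m) = m - 1*(-12) = m + 12 = 12 + m)
-55*153 + o(-5) = -55*153 + (12 - 5) = -8415 + 7 = -8408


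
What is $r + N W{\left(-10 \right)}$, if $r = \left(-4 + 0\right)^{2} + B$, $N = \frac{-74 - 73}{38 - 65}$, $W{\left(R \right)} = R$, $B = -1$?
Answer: $- \frac{355}{9} \approx -39.444$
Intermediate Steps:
$N = \frac{49}{9}$ ($N = - \frac{147}{-27} = \left(-147\right) \left(- \frac{1}{27}\right) = \frac{49}{9} \approx 5.4444$)
$r = 15$ ($r = \left(-4 + 0\right)^{2} - 1 = \left(-4\right)^{2} - 1 = 16 - 1 = 15$)
$r + N W{\left(-10 \right)} = 15 + \frac{49}{9} \left(-10\right) = 15 - \frac{490}{9} = - \frac{355}{9}$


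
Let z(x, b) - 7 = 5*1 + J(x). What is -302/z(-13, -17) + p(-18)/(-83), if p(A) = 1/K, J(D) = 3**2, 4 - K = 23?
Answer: -476233/33117 ≈ -14.380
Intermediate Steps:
K = -19 (K = 4 - 1*23 = 4 - 23 = -19)
J(D) = 9
z(x, b) = 21 (z(x, b) = 7 + (5*1 + 9) = 7 + (5 + 9) = 7 + 14 = 21)
p(A) = -1/19 (p(A) = 1/(-19) = -1/19)
-302/z(-13, -17) + p(-18)/(-83) = -302/21 - 1/19/(-83) = -302*1/21 - 1/19*(-1/83) = -302/21 + 1/1577 = -476233/33117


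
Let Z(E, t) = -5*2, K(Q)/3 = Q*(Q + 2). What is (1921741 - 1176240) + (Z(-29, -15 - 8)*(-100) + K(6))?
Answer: 746645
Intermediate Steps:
K(Q) = 3*Q*(2 + Q) (K(Q) = 3*(Q*(Q + 2)) = 3*(Q*(2 + Q)) = 3*Q*(2 + Q))
Z(E, t) = -10
(1921741 - 1176240) + (Z(-29, -15 - 8)*(-100) + K(6)) = (1921741 - 1176240) + (-10*(-100) + 3*6*(2 + 6)) = 745501 + (1000 + 3*6*8) = 745501 + (1000 + 144) = 745501 + 1144 = 746645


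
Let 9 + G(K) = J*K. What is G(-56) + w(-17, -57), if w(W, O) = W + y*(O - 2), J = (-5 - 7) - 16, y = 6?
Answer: 1188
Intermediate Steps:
J = -28 (J = -12 - 16 = -28)
G(K) = -9 - 28*K
w(W, O) = -12 + W + 6*O (w(W, O) = W + 6*(O - 2) = W + 6*(-2 + O) = W + (-12 + 6*O) = -12 + W + 6*O)
G(-56) + w(-17, -57) = (-9 - 28*(-56)) + (-12 - 17 + 6*(-57)) = (-9 + 1568) + (-12 - 17 - 342) = 1559 - 371 = 1188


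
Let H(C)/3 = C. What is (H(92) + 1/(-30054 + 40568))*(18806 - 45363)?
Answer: -77064828805/10514 ≈ -7.3297e+6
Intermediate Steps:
H(C) = 3*C
(H(92) + 1/(-30054 + 40568))*(18806 - 45363) = (3*92 + 1/(-30054 + 40568))*(18806 - 45363) = (276 + 1/10514)*(-26557) = (2901865/10514)*(-26557) = -77064828805/10514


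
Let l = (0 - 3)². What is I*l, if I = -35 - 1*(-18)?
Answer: -153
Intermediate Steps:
l = 9 (l = (-3)² = 9)
I = -17 (I = -35 + 18 = -17)
I*l = -17*9 = -153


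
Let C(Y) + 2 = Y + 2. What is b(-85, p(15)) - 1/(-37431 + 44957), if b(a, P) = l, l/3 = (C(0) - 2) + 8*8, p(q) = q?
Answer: 1399835/7526 ≈ 186.00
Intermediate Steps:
C(Y) = Y (C(Y) = -2 + (Y + 2) = -2 + (2 + Y) = Y)
l = 186 (l = 3*((0 - 2) + 8*8) = 3*(-2 + 64) = 3*62 = 186)
b(a, P) = 186
b(-85, p(15)) - 1/(-37431 + 44957) = 186 - 1/(-37431 + 44957) = 186 - 1/7526 = 1399835/7526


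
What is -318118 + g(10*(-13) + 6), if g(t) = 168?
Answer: -317950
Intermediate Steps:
-318118 + g(10*(-13) + 6) = -318118 + 168 = -317950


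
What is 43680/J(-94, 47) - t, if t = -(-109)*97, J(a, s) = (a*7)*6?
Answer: -497451/47 ≈ -10584.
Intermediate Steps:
J(a, s) = 42*a (J(a, s) = (7*a)*6 = 42*a)
t = 10573 (t = -1*(-10573) = 10573)
43680/J(-94, 47) - t = 43680/((42*(-94))) - 1*10573 = 43680/(-3948) - 10573 = 43680*(-1/3948) - 10573 = -520/47 - 10573 = -497451/47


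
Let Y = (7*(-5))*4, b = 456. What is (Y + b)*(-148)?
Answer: -46768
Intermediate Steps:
Y = -140 (Y = -35*4 = -140)
(Y + b)*(-148) = (-140 + 456)*(-148) = 316*(-148) = -46768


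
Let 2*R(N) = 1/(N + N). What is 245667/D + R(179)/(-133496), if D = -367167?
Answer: -7827207546293/11698324431904 ≈ -0.66909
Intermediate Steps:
R(N) = 1/(4*N) (R(N) = 1/(2*(N + N)) = 1/(2*((2*N))) = (1/(2*N))/2 = 1/(4*N))
245667/D + R(179)/(-133496) = 245667/(-367167) + ((1/4)/179)/(-133496) = 245667*(-1/367167) + ((1/4)*(1/179))*(-1/133496) = -81889/122389 + (1/716)*(-1/133496) = -81889/122389 - 1/95583136 = -7827207546293/11698324431904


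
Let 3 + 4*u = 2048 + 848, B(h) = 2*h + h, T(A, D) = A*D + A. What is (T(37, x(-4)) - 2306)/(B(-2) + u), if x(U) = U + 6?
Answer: -8780/2869 ≈ -3.0603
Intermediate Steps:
x(U) = 6 + U
T(A, D) = A + A*D
B(h) = 3*h
u = 2893/4 (u = -¾ + (2048 + 848)/4 = -¾ + (¼)*2896 = -¾ + 724 = 2893/4 ≈ 723.25)
(T(37, x(-4)) - 2306)/(B(-2) + u) = (37*(1 + (6 - 4)) - 2306)/(3*(-2) + 2893/4) = (37*(1 + 2) - 2306)/(-6 + 2893/4) = (37*3 - 2306)/(2869/4) = (111 - 2306)*(4/2869) = -2195*4/2869 = -8780/2869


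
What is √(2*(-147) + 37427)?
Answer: √37133 ≈ 192.70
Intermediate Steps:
√(2*(-147) + 37427) = √(-294 + 37427) = √37133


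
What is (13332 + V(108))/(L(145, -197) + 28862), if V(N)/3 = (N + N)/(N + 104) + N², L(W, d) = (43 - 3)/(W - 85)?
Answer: 3842001/2294582 ≈ 1.6744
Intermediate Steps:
L(W, d) = 40/(-85 + W)
V(N) = 3*N² + 6*N/(104 + N) (V(N) = 3*((N + N)/(N + 104) + N²) = 3*((2*N)/(104 + N) + N²) = 3*(2*N/(104 + N) + N²) = 3*(N² + 2*N/(104 + N)) = 3*N² + 6*N/(104 + N))
(13332 + V(108))/(L(145, -197) + 28862) = (13332 + 3*108*(2 + 108² + 104*108)/(104 + 108))/(40/(-85 + 145) + 28862) = (13332 + 3*108*(2 + 11664 + 11232)/212)/(40/60 + 28862) = (13332 + 3*108*(1/212)*22898)/(40*(1/60) + 28862) = (13332 + 1854738/53)/(⅔ + 28862) = 2561334/(53*(86588/3)) = (2561334/53)*(3/86588) = 3842001/2294582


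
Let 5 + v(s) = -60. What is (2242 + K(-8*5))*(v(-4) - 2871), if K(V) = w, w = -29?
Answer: -6497368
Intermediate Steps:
v(s) = -65 (v(s) = -5 - 60 = -65)
K(V) = -29
(2242 + K(-8*5))*(v(-4) - 2871) = (2242 - 29)*(-65 - 2871) = 2213*(-2936) = -6497368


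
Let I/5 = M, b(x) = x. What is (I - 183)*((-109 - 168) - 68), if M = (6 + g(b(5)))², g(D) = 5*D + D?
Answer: -2172465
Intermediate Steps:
g(D) = 6*D
M = 1296 (M = (6 + 6*5)² = (6 + 30)² = 36² = 1296)
I = 6480 (I = 5*1296 = 6480)
(I - 183)*((-109 - 168) - 68) = (6480 - 183)*((-109 - 168) - 68) = 6297*(-277 - 68) = 6297*(-345) = -2172465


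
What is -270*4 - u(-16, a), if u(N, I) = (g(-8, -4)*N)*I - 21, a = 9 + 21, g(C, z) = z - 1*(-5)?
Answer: -579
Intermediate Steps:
g(C, z) = 5 + z (g(C, z) = z + 5 = 5 + z)
a = 30
u(N, I) = -21 + I*N (u(N, I) = ((5 - 4)*N)*I - 21 = (1*N)*I - 21 = N*I - 21 = I*N - 21 = -21 + I*N)
-270*4 - u(-16, a) = -270*4 - (-21 + 30*(-16)) = -1080 - (-21 - 480) = -1080 - 1*(-501) = -1080 + 501 = -579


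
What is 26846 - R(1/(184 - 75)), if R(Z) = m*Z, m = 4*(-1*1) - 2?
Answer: 2926220/109 ≈ 26846.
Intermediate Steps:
m = -6 (m = 4*(-1) - 2 = -4 - 2 = -6)
R(Z) = -6*Z
26846 - R(1/(184 - 75)) = 26846 - (-6)/(184 - 75) = 26846 - (-6)/109 = 26846 - 1*(-6/109) = 26846 + 6/109 = 2926220/109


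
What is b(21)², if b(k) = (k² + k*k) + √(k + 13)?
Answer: (882 + √34)² ≈ 7.8824e+5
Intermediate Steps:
b(k) = √(13 + k) + 2*k² (b(k) = (k² + k²) + √(13 + k) = 2*k² + √(13 + k) = √(13 + k) + 2*k²)
b(21)² = (√(13 + 21) + 2*21²)² = (√34 + 2*441)² = (√34 + 882)² = (882 + √34)²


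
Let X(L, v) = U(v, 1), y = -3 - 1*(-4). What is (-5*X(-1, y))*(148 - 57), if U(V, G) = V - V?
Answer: 0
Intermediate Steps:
y = 1 (y = -3 + 4 = 1)
U(V, G) = 0
X(L, v) = 0
(-5*X(-1, y))*(148 - 57) = (-5*0)*(148 - 57) = 0*91 = 0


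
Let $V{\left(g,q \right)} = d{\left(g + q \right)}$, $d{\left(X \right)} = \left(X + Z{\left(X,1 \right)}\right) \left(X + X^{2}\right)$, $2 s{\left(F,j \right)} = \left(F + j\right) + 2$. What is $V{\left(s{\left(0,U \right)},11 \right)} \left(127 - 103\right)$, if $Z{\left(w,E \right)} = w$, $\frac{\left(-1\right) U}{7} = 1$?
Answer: $32946$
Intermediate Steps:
$U = -7$ ($U = \left(-7\right) 1 = -7$)
$s{\left(F,j \right)} = 1 + \frac{F}{2} + \frac{j}{2}$ ($s{\left(F,j \right)} = \frac{\left(F + j\right) + 2}{2} = \frac{2 + F + j}{2} = 1 + \frac{F}{2} + \frac{j}{2}$)
$d{\left(X \right)} = 2 X \left(X + X^{2}\right)$ ($d{\left(X \right)} = \left(X + X\right) \left(X + X^{2}\right) = 2 X \left(X + X^{2}\right)$)
$V{\left(g,q \right)} = 2 \left(g + q\right)^{2} \left(1 + g + q\right)$ ($V{\left(g,q \right)} = 2 \left(g + q\right)^{2} \left(1 + \left(g + q\right)\right) = 2 \left(g + q\right)^{2} \left(1 + g + q\right)$)
$V{\left(s{\left(0,U \right)},11 \right)} \left(127 - 103\right) = 2 \left(\left(1 + \frac{1}{2} \cdot 0 + \frac{1}{2} \left(-7\right)\right) + 11\right) \left(\left(1 + \frac{1}{2} \cdot 0 + \frac{1}{2} \left(-7\right)\right) + 11 + \left(\left(1 + \frac{1}{2} \cdot 0 + \frac{1}{2} \left(-7\right)\right) + 11\right)^{2}\right) \left(127 - 103\right) = 2 \left(\left(1 + 0 - \frac{7}{2}\right) + 11\right) \left(\left(1 + 0 - \frac{7}{2}\right) + 11 + \left(\left(1 + 0 - \frac{7}{2}\right) + 11\right)^{2}\right) 24 = 2 \left(- \frac{5}{2} + 11\right) \left(- \frac{5}{2} + 11 + \left(- \frac{5}{2} + 11\right)^{2}\right) 24 = 2 \cdot \frac{17}{2} \left(- \frac{5}{2} + 11 + \left(\frac{17}{2}\right)^{2}\right) 24 = 2 \cdot \frac{17}{2} \left(- \frac{5}{2} + 11 + \frac{289}{4}\right) 24 = 2 \cdot \frac{17}{2} \cdot \frac{323}{4} \cdot 24 = \frac{5491}{4} \cdot 24 = 32946$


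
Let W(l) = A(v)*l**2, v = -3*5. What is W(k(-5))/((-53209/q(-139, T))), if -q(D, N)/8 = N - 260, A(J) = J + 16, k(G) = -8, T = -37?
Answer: -152064/53209 ≈ -2.8579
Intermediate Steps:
v = -15
A(J) = 16 + J
q(D, N) = 2080 - 8*N (q(D, N) = -8*(N - 260) = -8*(-260 + N) = 2080 - 8*N)
W(l) = l**2 (W(l) = (16 - 15)*l**2 = 1*l**2 = l**2)
W(k(-5))/((-53209/q(-139, T))) = (-8)**2/((-53209/(2080 - 8*(-37)))) = 64/((-53209/(2080 + 296))) = 64/((-53209/2376)) = 64/((-53209*1/2376)) = 64/(-53209/2376) = 64*(-2376/53209) = -152064/53209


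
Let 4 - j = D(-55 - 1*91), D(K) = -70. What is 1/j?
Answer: 1/74 ≈ 0.013514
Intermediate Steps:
j = 74 (j = 4 - 1*(-70) = 4 + 70 = 74)
1/j = 1/74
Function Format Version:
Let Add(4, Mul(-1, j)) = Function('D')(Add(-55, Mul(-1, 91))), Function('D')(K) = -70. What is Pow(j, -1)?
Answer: Rational(1, 74) ≈ 0.013514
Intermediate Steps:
j = 74 (j = Add(4, Mul(-1, -70)) = Add(4, 70) = 74)
Pow(j, -1) = Pow(74, -1) = Rational(1, 74)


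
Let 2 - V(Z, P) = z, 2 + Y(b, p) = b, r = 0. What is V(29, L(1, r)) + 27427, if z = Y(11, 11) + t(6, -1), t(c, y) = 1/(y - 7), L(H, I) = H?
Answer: 219361/8 ≈ 27420.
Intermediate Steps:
Y(b, p) = -2 + b
t(c, y) = 1/(-7 + y)
z = 71/8 (z = (-2 + 11) + 1/(-7 - 1) = 9 + 1/(-8) = 9 - ⅛ = 71/8 ≈ 8.8750)
V(Z, P) = -55/8 (V(Z, P) = 2 - 1*71/8 = 2 - 71/8 = -55/8)
V(29, L(1, r)) + 27427 = -55/8 + 27427 = 219361/8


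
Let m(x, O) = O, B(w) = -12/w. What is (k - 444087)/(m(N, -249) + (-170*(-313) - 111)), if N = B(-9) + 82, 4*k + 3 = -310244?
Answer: -59617/6040 ≈ -9.8704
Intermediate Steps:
k = -310247/4 (k = -3/4 + (1/4)*(-310244) = -3/4 - 77561 = -310247/4 ≈ -77562.)
N = 250/3 (N = -12/(-9) + 82 = -12*(-1/9) + 82 = 4/3 + 82 = 250/3 ≈ 83.333)
(k - 444087)/(m(N, -249) + (-170*(-313) - 111)) = (-310247/4 - 444087)/(-249 + (-170*(-313) - 111)) = -2086595/(4*(-249 + (53210 - 111))) = -2086595/(4*(-249 + 53099)) = -2086595/4/52850 = -2086595/4*1/52850 = -59617/6040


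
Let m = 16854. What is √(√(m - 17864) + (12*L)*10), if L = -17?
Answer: √(-2040 + I*√1010) ≈ 0.3518 + 45.168*I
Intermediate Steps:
√(√(m - 17864) + (12*L)*10) = √(√(16854 - 17864) + (12*(-17))*10) = √(√(-1010) - 204*10) = √(I*√1010 - 2040) = √(-2040 + I*√1010)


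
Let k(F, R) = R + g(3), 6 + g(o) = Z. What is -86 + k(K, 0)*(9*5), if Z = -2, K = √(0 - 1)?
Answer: -446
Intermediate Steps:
K = I (K = √(-1) = I ≈ 1.0*I)
g(o) = -8 (g(o) = -6 - 2 = -8)
k(F, R) = -8 + R (k(F, R) = R - 8 = -8 + R)
-86 + k(K, 0)*(9*5) = -86 + (-8 + 0)*(9*5) = -86 - 8*45 = -86 - 360 = -446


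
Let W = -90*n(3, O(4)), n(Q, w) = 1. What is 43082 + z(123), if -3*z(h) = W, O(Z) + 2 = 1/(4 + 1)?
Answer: 43112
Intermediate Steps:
O(Z) = -9/5 (O(Z) = -2 + 1/(4 + 1) = -2 + 1/5 = -2 + ⅕ = -9/5)
W = -90 (W = -90*1 = -90)
z(h) = 30 (z(h) = -⅓*(-90) = 30)
43082 + z(123) = 43082 + 30 = 43112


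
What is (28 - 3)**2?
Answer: 625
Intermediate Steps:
(28 - 3)**2 = 25**2 = 625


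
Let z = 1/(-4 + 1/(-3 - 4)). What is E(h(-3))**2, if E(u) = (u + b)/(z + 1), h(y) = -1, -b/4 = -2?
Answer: 41209/484 ≈ 85.143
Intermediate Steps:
b = 8 (b = -4*(-2) = 8)
z = -7/29 (z = 1/(-4 + 1/(-7)) = 1/(-4 - 1/7) = 1/(-29/7) = -7/29 ≈ -0.24138)
E(u) = 116/11 + 29*u/22 (E(u) = (u + 8)/(-7/29 + 1) = (8 + u)/(22/29) = (8 + u)*(29/22) = 116/11 + 29*u/22)
E(h(-3))**2 = (116/11 + (29/22)*(-1))**2 = (116/11 - 29/22)**2 = (203/22)**2 = 41209/484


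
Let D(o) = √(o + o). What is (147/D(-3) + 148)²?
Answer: 36605/2 - 7252*I*√6 ≈ 18303.0 - 17764.0*I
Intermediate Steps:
D(o) = √2*√o (D(o) = √(2*o) = √2*√o)
(147/D(-3) + 148)² = (147/((√2*√(-3))) + 148)² = (147/((√2*(I*√3))) + 148)² = (147/((I*√6)) + 148)² = (147*(-I*√6/6) + 148)² = (-49*I*√6/2 + 148)² = (148 - 49*I*√6/2)²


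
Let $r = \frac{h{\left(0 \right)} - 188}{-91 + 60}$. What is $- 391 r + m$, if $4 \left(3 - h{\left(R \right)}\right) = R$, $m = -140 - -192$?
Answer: $- \frac{70723}{31} \approx -2281.4$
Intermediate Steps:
$m = 52$ ($m = -140 + 192 = 52$)
$h{\left(R \right)} = 3 - \frac{R}{4}$
$r = \frac{185}{31}$ ($r = \frac{\left(3 - 0\right) - 188}{-91 + 60} = \frac{\left(3 + 0\right) - 188}{-31} = \left(3 - 188\right) \left(- \frac{1}{31}\right) = \left(-185\right) \left(- \frac{1}{31}\right) = \frac{185}{31} \approx 5.9677$)
$- 391 r + m = \left(-391\right) \frac{185}{31} + 52 = - \frac{72335}{31} + 52 = - \frac{70723}{31}$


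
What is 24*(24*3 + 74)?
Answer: 3504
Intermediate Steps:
24*(24*3 + 74) = 24*(72 + 74) = 24*146 = 3504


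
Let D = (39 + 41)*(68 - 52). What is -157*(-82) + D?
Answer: 14154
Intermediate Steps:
D = 1280 (D = 80*16 = 1280)
-157*(-82) + D = -157*(-82) + 1280 = 12874 + 1280 = 14154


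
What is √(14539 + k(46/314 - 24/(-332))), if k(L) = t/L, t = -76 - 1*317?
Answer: √103575421606/2851 ≈ 112.88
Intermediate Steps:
t = -393 (t = -76 - 317 = -393)
k(L) = -393/L
√(14539 + k(46/314 - 24/(-332))) = √(14539 - 393/(46/314 - 24/(-332))) = √(14539 - 393/(46*(1/314) - 24*(-1/332))) = √(14539 - 393/(23/157 + 6/83)) = √(14539 - 393/2851/13031) = √(14539 - 393*13031/2851) = √(14539 - 5121183/2851) = √(36329506/2851) = √103575421606/2851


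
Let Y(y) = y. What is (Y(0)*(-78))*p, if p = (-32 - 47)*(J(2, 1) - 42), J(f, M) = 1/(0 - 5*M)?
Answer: 0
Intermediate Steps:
J(f, M) = -1/(5*M) (J(f, M) = 1/(-5*M) = -1/(5*M))
p = 16669/5 (p = (-32 - 47)*(-1/5/1 - 42) = -79*(-1/5*1 - 42) = -79*(-1/5 - 42) = -79*(-211/5) = 16669/5 ≈ 3333.8)
(Y(0)*(-78))*p = (0*(-78))*(16669/5) = 0*(16669/5) = 0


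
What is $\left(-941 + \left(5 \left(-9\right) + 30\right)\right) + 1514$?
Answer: $558$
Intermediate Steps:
$\left(-941 + \left(5 \left(-9\right) + 30\right)\right) + 1514 = \left(-941 + \left(-45 + 30\right)\right) + 1514 = \left(-941 - 15\right) + 1514 = -956 + 1514 = 558$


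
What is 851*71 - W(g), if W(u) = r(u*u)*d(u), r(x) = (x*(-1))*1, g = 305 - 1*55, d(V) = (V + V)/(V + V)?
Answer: 122921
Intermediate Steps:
d(V) = 1 (d(V) = (2*V)/((2*V)) = (2*V)*(1/(2*V)) = 1)
g = 250 (g = 305 - 55 = 250)
r(x) = -x (r(x) = -x*1 = -x)
W(u) = -u**2 (W(u) = -u*u*1 = -u**2*1 = -u**2)
851*71 - W(g) = 851*71 - (-1)*250**2 = 60421 - (-1)*62500 = 60421 - 1*(-62500) = 60421 + 62500 = 122921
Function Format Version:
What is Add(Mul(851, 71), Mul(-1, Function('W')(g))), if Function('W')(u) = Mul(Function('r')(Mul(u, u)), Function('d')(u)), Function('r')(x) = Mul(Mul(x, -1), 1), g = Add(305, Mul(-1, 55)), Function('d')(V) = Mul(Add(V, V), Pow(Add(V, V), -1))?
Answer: 122921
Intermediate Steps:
Function('d')(V) = 1 (Function('d')(V) = Mul(Mul(2, V), Pow(Mul(2, V), -1)) = Mul(Mul(2, V), Mul(Rational(1, 2), Pow(V, -1))) = 1)
g = 250 (g = Add(305, -55) = 250)
Function('r')(x) = Mul(-1, x) (Function('r')(x) = Mul(Mul(-1, x), 1) = Mul(-1, x))
Function('W')(u) = Mul(-1, Pow(u, 2)) (Function('W')(u) = Mul(Mul(-1, Mul(u, u)), 1) = Mul(Mul(-1, Pow(u, 2)), 1) = Mul(-1, Pow(u, 2)))
Add(Mul(851, 71), Mul(-1, Function('W')(g))) = Add(Mul(851, 71), Mul(-1, Mul(-1, Pow(250, 2)))) = Add(60421, Mul(-1, Mul(-1, 62500))) = Add(60421, Mul(-1, -62500)) = Add(60421, 62500) = 122921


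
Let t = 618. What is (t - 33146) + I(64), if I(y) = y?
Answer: -32464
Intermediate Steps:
(t - 33146) + I(64) = (618 - 33146) + 64 = -32528 + 64 = -32464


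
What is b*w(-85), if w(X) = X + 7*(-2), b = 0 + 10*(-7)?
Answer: 6930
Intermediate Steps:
b = -70 (b = 0 - 70 = -70)
w(X) = -14 + X (w(X) = X - 14 = -14 + X)
b*w(-85) = -70*(-14 - 85) = -70*(-99) = 6930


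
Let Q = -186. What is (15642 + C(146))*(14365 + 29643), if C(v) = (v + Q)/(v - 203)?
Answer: 39239029072/57 ≈ 6.8840e+8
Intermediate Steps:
C(v) = (-186 + v)/(-203 + v) (C(v) = (v - 186)/(v - 203) = (-186 + v)/(-203 + v))
(15642 + C(146))*(14365 + 29643) = (15642 + (-186 + 146)/(-203 + 146))*(14365 + 29643) = (15642 - 40/(-57))*44008 = (15642 - 1/57*(-40))*44008 = (15642 + 40/57)*44008 = (891634/57)*44008 = 39239029072/57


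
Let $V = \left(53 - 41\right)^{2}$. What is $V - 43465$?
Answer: $-43321$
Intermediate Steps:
$V = 144$ ($V = 12^{2} = 144$)
$V - 43465 = 144 - 43465 = -43321$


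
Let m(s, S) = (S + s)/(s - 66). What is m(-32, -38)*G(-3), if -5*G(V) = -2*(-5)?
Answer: -10/7 ≈ -1.4286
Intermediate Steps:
G(V) = -2 (G(V) = -(-2)*(-5)/5 = -⅕*10 = -2)
m(s, S) = (S + s)/(-66 + s)
m(-32, -38)*G(-3) = ((-38 - 32)/(-66 - 32))*(-2) = (-70/(-98))*(-2) = -1/98*(-70)*(-2) = (5/7)*(-2) = -10/7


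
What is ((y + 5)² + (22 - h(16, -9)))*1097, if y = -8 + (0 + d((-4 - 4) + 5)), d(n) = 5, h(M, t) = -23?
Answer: 53753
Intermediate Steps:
y = -3 (y = -8 + (0 + 5) = -8 + 5 = -3)
((y + 5)² + (22 - h(16, -9)))*1097 = ((-3 + 5)² + (22 - 1*(-23)))*1097 = (2² + (22 + 23))*1097 = (4 + 45)*1097 = 49*1097 = 53753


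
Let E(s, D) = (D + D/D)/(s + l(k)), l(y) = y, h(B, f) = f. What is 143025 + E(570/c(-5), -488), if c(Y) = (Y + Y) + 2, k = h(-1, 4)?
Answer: 38475673/269 ≈ 1.4303e+5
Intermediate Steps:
k = 4
c(Y) = 2 + 2*Y (c(Y) = 2*Y + 2 = 2 + 2*Y)
E(s, D) = (1 + D)/(4 + s) (E(s, D) = (D + D/D)/(s + 4) = (D + 1)/(4 + s) = (1 + D)/(4 + s))
143025 + E(570/c(-5), -488) = 143025 + (1 - 488)/(4 + 570/(2 + 2*(-5))) = 143025 - 487/(4 + 570/(2 - 10)) = 143025 - 487/(4 + 570/(-8)) = 143025 - 487/(4 + 570*(-⅛)) = 143025 - 487/(4 - 285/4) = 143025 - 487/(-269/4) = 143025 - 4/269*(-487) = 143025 + 1948/269 = 38475673/269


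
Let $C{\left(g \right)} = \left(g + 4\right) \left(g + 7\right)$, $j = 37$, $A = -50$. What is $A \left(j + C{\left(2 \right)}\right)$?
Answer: $-4550$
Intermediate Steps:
$C{\left(g \right)} = \left(4 + g\right) \left(7 + g\right)$
$A \left(j + C{\left(2 \right)}\right) = - 50 \left(37 + \left(28 + 2^{2} + 11 \cdot 2\right)\right) = - 50 \left(37 + \left(28 + 4 + 22\right)\right) = - 50 \left(37 + 54\right) = \left(-50\right) 91 = -4550$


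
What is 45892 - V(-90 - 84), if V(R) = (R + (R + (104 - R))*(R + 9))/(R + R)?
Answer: 2658847/58 ≈ 45842.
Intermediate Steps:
V(R) = (936 + 105*R)/(2*R) (V(R) = (R + 104*(9 + R))/((2*R)) = (R + (936 + 104*R))*(1/(2*R)) = (936 + 105*R)*(1/(2*R)) = (936 + 105*R)/(2*R))
45892 - V(-90 - 84) = 45892 - (105/2 + 468/(-90 - 84)) = 45892 - (105/2 + 468/(-174)) = 45892 - (105/2 + 468*(-1/174)) = 45892 - (105/2 - 78/29) = 45892 - 1*2889/58 = 45892 - 2889/58 = 2658847/58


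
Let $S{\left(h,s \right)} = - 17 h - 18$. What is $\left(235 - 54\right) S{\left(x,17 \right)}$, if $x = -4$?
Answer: $9050$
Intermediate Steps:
$S{\left(h,s \right)} = -18 - 17 h$
$\left(235 - 54\right) S{\left(x,17 \right)} = \left(235 - 54\right) \left(-18 - -68\right) = 181 \left(-18 + 68\right) = 181 \cdot 50 = 9050$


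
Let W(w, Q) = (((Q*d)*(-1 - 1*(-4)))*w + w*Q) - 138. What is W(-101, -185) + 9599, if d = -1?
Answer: -27909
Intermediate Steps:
W(w, Q) = -138 - 2*Q*w (W(w, Q) = (((Q*(-1))*(-1 - 1*(-4)))*w + w*Q) - 138 = (((-Q)*(-1 + 4))*w + Q*w) - 138 = ((-Q*3)*w + Q*w) - 138 = ((-3*Q)*w + Q*w) - 138 = (-3*Q*w + Q*w) - 138 = -2*Q*w - 138 = -138 - 2*Q*w)
W(-101, -185) + 9599 = (-138 - 2*(-185)*(-101)) + 9599 = (-138 - 37370) + 9599 = -37508 + 9599 = -27909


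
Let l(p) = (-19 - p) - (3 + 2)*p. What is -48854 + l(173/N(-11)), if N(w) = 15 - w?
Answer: -635868/13 ≈ -48913.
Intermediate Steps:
l(p) = -19 - 6*p (l(p) = (-19 - p) - 5*p = -19 - 6*p)
-48854 + l(173/N(-11)) = -48854 + (-19 - 1038/(15 - 1*(-11))) = -48854 + (-19 - 1038/(15 + 11)) = -48854 + (-19 - 1038/26) = -48854 + (-19 - 6*173/26) = -48854 + (-19 - 519/13) = -48854 - 766/13 = -635868/13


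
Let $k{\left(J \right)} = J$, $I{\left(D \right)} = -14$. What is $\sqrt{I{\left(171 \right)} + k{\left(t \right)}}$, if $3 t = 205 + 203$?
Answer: $\sqrt{122} \approx 11.045$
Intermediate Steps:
$t = 136$ ($t = \frac{205 + 203}{3} = \frac{1}{3} \cdot 408 = 136$)
$\sqrt{I{\left(171 \right)} + k{\left(t \right)}} = \sqrt{-14 + 136} = \sqrt{122}$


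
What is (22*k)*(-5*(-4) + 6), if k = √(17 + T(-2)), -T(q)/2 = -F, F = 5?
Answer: 1716*√3 ≈ 2972.2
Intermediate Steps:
T(q) = 10 (T(q) = -(-2)*5 = -2*(-5) = 10)
k = 3*√3 (k = √(17 + 10) = √27 = 3*√3 ≈ 5.1962)
(22*k)*(-5*(-4) + 6) = (22*(3*√3))*(-5*(-4) + 6) = (66*√3)*(20 + 6) = (66*√3)*26 = 1716*√3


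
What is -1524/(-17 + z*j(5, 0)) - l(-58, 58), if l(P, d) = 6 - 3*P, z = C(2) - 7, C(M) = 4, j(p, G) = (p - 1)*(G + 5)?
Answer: -12336/77 ≈ -160.21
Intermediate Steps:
j(p, G) = (-1 + p)*(5 + G)
z = -3 (z = 4 - 7 = -3)
-1524/(-17 + z*j(5, 0)) - l(-58, 58) = -1524/(-17 - 3*(-5 - 1*0 + 5*5 + 0*5)) - (6 - 3*(-58)) = -1524/(-17 - 3*(-5 + 0 + 25 + 0)) - (6 + 174) = -1524/(-17 - 3*20) - 1*180 = -1524/(-17 - 60) - 180 = -1524/(-77) - 180 = -1524*(-1/77) - 180 = 1524/77 - 180 = -12336/77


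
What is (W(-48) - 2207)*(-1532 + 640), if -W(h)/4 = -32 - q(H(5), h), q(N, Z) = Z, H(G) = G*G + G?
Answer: 2025732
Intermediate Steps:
H(G) = G + G**2 (H(G) = G**2 + G = G + G**2)
W(h) = 128 + 4*h (W(h) = -4*(-32 - h) = 128 + 4*h)
(W(-48) - 2207)*(-1532 + 640) = ((128 + 4*(-48)) - 2207)*(-1532 + 640) = ((128 - 192) - 2207)*(-892) = (-64 - 2207)*(-892) = -2271*(-892) = 2025732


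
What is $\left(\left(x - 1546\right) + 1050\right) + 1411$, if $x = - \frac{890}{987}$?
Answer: $\frac{902215}{987} \approx 914.1$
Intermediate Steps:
$x = - \frac{890}{987}$ ($x = \left(-890\right) \frac{1}{987} = - \frac{890}{987} \approx -0.90172$)
$\left(\left(x - 1546\right) + 1050\right) + 1411 = \left(\left(- \frac{890}{987} - 1546\right) + 1050\right) + 1411 = \left(- \frac{1526792}{987} + 1050\right) + 1411 = - \frac{490442}{987} + 1411 = \frac{902215}{987}$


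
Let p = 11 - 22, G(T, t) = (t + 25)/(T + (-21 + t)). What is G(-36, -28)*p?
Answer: -33/85 ≈ -0.38824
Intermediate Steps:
G(T, t) = (25 + t)/(-21 + T + t)
p = -11
G(-36, -28)*p = ((25 - 28)/(-21 - 36 - 28))*(-11) = (-3/(-85))*(-11) = -1/85*(-3)*(-11) = (3/85)*(-11) = -33/85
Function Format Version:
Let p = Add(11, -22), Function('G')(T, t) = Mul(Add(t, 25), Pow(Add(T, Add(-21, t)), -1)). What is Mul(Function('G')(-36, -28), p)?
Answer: Rational(-33, 85) ≈ -0.38824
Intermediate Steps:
Function('G')(T, t) = Mul(Pow(Add(-21, T, t), -1), Add(25, t)) (Function('G')(T, t) = Mul(Add(25, t), Pow(Add(-21, T, t), -1)) = Mul(Pow(Add(-21, T, t), -1), Add(25, t)))
p = -11
Mul(Function('G')(-36, -28), p) = Mul(Mul(Pow(Add(-21, -36, -28), -1), Add(25, -28)), -11) = Mul(Mul(Pow(-85, -1), -3), -11) = Mul(Mul(Rational(-1, 85), -3), -11) = Mul(Rational(3, 85), -11) = Rational(-33, 85)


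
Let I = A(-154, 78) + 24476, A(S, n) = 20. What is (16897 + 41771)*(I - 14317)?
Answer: 597181572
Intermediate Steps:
I = 24496 (I = 20 + 24476 = 24496)
(16897 + 41771)*(I - 14317) = (16897 + 41771)*(24496 - 14317) = 58668*10179 = 597181572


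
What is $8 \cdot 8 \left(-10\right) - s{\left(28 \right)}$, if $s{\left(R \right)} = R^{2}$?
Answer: $-1424$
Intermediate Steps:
$8 \cdot 8 \left(-10\right) - s{\left(28 \right)} = 8 \cdot 8 \left(-10\right) - 28^{2} = 64 \left(-10\right) - 784 = -640 - 784 = -1424$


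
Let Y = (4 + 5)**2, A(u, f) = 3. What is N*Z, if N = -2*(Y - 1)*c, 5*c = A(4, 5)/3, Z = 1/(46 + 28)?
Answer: -16/37 ≈ -0.43243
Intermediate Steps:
Z = 1/74 ≈ 0.013514
Y = 81 (Y = 9**2 = 81)
c = 1/5 (c = (3/3)/5 = (3*(1/3))/5 = (1/5)*1 = 1/5 ≈ 0.20000)
N = -32 (N = -2*(81 - 1)/5 = -160/5 = -2*16 = -32)
N*Z = -32*1/74 = -16/37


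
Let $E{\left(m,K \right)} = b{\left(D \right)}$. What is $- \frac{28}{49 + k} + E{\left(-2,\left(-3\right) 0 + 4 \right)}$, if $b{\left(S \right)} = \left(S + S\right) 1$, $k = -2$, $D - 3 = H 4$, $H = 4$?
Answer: $\frac{1758}{47} \approx 37.404$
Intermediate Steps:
$D = 19$ ($D = 3 + 4 \cdot 4 = 3 + 16 = 19$)
$b{\left(S \right)} = 2 S$ ($b{\left(S \right)} = 2 S 1 = 2 S$)
$E{\left(m,K \right)} = 38$ ($E{\left(m,K \right)} = 2 \cdot 19 = 38$)
$- \frac{28}{49 + k} + E{\left(-2,\left(-3\right) 0 + 4 \right)} = - \frac{28}{49 - 2} + 38 = - \frac{28}{47} + 38 = \frac{1758}{47}$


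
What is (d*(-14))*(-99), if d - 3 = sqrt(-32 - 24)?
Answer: 4158 + 2772*I*sqrt(14) ≈ 4158.0 + 10372.0*I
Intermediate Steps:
d = 3 + 2*I*sqrt(14) (d = 3 + sqrt(-32 - 24) = 3 + sqrt(-56) = 3 + 2*I*sqrt(14) ≈ 3.0 + 7.4833*I)
(d*(-14))*(-99) = ((3 + 2*I*sqrt(14))*(-14))*(-99) = (-42 - 28*I*sqrt(14))*(-99) = 4158 + 2772*I*sqrt(14)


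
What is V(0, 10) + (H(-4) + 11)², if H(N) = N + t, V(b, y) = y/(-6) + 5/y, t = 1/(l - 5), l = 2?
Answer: 779/18 ≈ 43.278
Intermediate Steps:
t = -⅓ (t = 1/(2 - 5) = 1/(-3) = -⅓ ≈ -0.33333)
V(b, y) = 5/y - y/6 (V(b, y) = y*(-⅙) + 5/y = -y/6 + 5/y = 5/y - y/6)
H(N) = -⅓ + N (H(N) = N - ⅓ = -⅓ + N)
V(0, 10) + (H(-4) + 11)² = (5/10 - ⅙*10) + ((-⅓ - 4) + 11)² = (5*(⅒) - 5/3) + (-13/3 + 11)² = (½ - 5/3) + (20/3)² = -7/6 + 400/9 = 779/18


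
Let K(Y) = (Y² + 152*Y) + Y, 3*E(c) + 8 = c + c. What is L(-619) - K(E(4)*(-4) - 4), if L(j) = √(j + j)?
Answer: 596 + I*√1238 ≈ 596.0 + 35.185*I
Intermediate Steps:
E(c) = -8/3 + 2*c/3 (E(c) = -8/3 + (c + c)/3 = -8/3 + (2*c)/3 = -8/3 + 2*c/3)
L(j) = √2*√j (L(j) = √(2*j) = √2*√j)
K(Y) = Y² + 153*Y
L(-619) - K(E(4)*(-4) - 4) = √2*√(-619) - ((-8/3 + (⅔)*4)*(-4) - 4)*(153 + ((-8/3 + (⅔)*4)*(-4) - 4)) = √2*(I*√619) - ((-8/3 + 8/3)*(-4) - 4)*(153 + ((-8/3 + 8/3)*(-4) - 4)) = I*√1238 - (0*(-4) - 4)*(153 + (0*(-4) - 4)) = I*√1238 - (0 - 4)*(153 + (0 - 4)) = I*√1238 - (-4)*(153 - 4) = I*√1238 - (-4)*149 = I*√1238 - 1*(-596) = I*√1238 + 596 = 596 + I*√1238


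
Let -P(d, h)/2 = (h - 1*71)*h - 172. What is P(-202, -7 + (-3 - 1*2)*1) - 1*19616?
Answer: -21264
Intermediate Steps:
P(d, h) = 344 - 2*h*(-71 + h) (P(d, h) = -2*((h - 1*71)*h - 172) = -2*((h - 71)*h - 172) = -2*((-71 + h)*h - 172) = -2*(h*(-71 + h) - 172) = -2*(-172 + h*(-71 + h)) = 344 - 2*h*(-71 + h))
P(-202, -7 + (-3 - 1*2)*1) - 1*19616 = (344 - 2*(-7 + (-3 - 1*2)*1)² + 142*(-7 + (-3 - 1*2)*1)) - 1*19616 = (344 - 2*(-7 + (-3 - 2)*1)² + 142*(-7 + (-3 - 2)*1)) - 19616 = (344 - 2*(-7 - 5*1)² + 142*(-7 - 5*1)) - 19616 = (344 - 2*(-7 - 5)² + 142*(-7 - 5)) - 19616 = (344 - 2*(-12)² + 142*(-12)) - 19616 = (344 - 2*144 - 1704) - 19616 = (344 - 288 - 1704) - 19616 = -1648 - 19616 = -21264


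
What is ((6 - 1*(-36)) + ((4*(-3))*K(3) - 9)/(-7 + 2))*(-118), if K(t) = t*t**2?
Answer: -64074/5 ≈ -12815.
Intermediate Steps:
K(t) = t**3
((6 - 1*(-36)) + ((4*(-3))*K(3) - 9)/(-7 + 2))*(-118) = ((6 - 1*(-36)) + ((4*(-3))*3**3 - 9)/(-7 + 2))*(-118) = ((6 + 36) + (-12*27 - 9)/(-5))*(-118) = (42 + (-324 - 9)*(-1/5))*(-118) = (42 - 333*(-1/5))*(-118) = (42 + 333/5)*(-118) = (543/5)*(-118) = -64074/5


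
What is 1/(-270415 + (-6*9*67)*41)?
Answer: -1/418753 ≈ -2.3880e-6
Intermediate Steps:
1/(-270415 + (-6*9*67)*41) = 1/(-270415 - 54*67*41) = 1/(-270415 - 3618*41) = 1/(-270415 - 148338) = 1/(-418753) = -1/418753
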